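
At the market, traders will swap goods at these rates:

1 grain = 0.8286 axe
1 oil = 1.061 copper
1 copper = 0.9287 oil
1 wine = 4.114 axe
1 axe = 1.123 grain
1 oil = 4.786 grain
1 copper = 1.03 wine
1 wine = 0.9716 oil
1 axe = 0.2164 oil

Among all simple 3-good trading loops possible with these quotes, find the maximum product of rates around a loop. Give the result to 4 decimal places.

1.0618

copper→wine→oil→copper: 1.03 × 0.9716 × 1.061 = 1.06179
oil→grain→axe→oil: 4.786 × 0.8286 × 0.2164 = 0.85817
Maximum is copper→wine→oil→copper at 1.0618; arbitrage exists.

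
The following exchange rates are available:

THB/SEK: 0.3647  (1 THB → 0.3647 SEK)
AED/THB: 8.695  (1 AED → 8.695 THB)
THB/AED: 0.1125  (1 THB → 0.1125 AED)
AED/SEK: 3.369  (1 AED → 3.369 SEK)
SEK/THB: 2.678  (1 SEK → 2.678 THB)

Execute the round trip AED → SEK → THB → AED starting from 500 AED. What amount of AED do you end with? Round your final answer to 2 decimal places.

507.50

500 AED × 3.369 = 1684.5 SEK
1684.5 SEK × 2.678 = 4511.091 THB
4511.091 THB × 0.1125 = 507.4977375 AED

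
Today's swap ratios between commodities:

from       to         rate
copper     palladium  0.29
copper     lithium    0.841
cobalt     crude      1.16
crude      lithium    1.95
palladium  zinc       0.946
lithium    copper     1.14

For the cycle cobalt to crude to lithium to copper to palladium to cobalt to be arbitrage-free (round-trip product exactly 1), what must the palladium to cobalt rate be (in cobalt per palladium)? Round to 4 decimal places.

1.3372

Known legs of the cycle: 1.16 × 1.95 × 1.14 × 0.29 = 0.7478172
For no arbitrage the full-cycle product must be 1, so the missing rate is 1 / 0.7478172 ≈ 1.337225.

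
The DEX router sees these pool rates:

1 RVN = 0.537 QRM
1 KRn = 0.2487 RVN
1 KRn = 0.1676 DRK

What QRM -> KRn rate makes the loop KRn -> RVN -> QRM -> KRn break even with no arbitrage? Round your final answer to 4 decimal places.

7.4877

Known legs of the cycle: 0.2487 × 0.537 = 0.1335519
For no arbitrage the full-cycle product must be 1, so the missing rate is 1 / 0.1335519 ≈ 7.487726.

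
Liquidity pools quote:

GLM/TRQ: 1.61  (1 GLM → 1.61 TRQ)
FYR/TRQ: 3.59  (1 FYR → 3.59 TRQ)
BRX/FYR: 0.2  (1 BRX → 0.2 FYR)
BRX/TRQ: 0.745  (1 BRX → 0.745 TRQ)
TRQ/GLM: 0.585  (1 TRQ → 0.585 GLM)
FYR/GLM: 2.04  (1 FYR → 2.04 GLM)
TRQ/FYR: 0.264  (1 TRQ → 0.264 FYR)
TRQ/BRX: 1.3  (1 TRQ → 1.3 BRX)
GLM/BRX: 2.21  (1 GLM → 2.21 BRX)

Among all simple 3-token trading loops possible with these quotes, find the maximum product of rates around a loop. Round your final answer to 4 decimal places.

0.9632

BRX→TRQ→GLM→BRX: 0.745 × 0.585 × 2.21 = 0.96317
BRX→FYR→TRQ→BRX: 0.2 × 3.59 × 1.3 = 0.93340
BRX→FYR→GLM→BRX: 0.2 × 2.04 × 2.21 = 0.90168
GLM→TRQ→FYR→GLM: 1.61 × 0.264 × 2.04 = 0.86708
Maximum is BRX→TRQ→GLM→BRX at 0.9632; no arbitrage — every cycle loses value.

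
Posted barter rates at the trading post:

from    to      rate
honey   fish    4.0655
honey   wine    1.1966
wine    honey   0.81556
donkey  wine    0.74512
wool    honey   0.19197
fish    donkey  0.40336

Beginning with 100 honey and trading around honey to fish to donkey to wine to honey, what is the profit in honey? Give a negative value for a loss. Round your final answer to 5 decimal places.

-0.34733

100 honey × 4.0655 = 406.55 fish
406.55 fish × 0.40336 = 163.986008 donkey
163.986008 donkey × 0.74512 = 122.18925428096 wine
122.18925428096 wine × 0.81556 = 99.6526682213797376 honey
Net change: 99.6526682213797376 − 100 = -0.3473317786202624 honey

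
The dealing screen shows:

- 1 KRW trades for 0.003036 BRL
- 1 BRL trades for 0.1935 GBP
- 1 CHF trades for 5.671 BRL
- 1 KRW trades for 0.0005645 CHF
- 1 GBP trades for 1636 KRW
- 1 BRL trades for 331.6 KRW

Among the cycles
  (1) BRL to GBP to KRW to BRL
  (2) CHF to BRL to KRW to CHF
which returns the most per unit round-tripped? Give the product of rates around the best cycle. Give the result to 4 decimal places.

(1) 0.1935 × 1636 × 0.003036 = 0.96109
(2) 5.671 × 331.6 × 0.0005645 = 1.06154
Highest is cycle (2) at 1.0615 (>1, arbitrage).

1.0615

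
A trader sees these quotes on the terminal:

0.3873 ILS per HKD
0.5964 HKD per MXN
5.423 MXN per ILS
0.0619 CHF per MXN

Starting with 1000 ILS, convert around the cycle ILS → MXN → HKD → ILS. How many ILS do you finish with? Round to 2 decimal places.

1000 ILS × 5.423 = 5423 MXN
5423 MXN × 0.5964 = 3234.2772 HKD
3234.2772 HKD × 0.3873 = 1252.63555956 ILS

1252.64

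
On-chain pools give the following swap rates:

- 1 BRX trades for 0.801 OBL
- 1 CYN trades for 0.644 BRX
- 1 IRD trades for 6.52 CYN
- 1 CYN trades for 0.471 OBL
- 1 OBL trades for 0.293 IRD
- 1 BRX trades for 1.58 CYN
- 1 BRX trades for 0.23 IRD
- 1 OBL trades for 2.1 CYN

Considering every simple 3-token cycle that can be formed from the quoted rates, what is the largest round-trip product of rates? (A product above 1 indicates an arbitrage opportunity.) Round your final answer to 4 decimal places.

1.0833

CYN→BRX→OBL→CYN: 0.644 × 0.801 × 2.1 = 1.08327
IRD→CYN→BRX→IRD: 6.52 × 0.644 × 0.23 = 0.96574
IRD→CYN→OBL→IRD: 6.52 × 0.471 × 0.293 = 0.89978
Maximum is CYN→BRX→OBL→CYN at 1.0833; arbitrage exists.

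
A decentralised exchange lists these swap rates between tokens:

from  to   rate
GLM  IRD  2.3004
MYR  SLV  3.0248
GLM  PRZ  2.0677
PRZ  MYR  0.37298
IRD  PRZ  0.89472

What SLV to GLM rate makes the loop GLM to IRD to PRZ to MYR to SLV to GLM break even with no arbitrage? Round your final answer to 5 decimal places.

Known legs of the cycle: 2.3004 × 0.89472 × 0.37298 × 3.0248 = 2.322056128714186752
For no arbitrage the full-cycle product must be 1, so the missing rate is 1 / 2.322056128714186752 ≈ 0.4306528.

0.43065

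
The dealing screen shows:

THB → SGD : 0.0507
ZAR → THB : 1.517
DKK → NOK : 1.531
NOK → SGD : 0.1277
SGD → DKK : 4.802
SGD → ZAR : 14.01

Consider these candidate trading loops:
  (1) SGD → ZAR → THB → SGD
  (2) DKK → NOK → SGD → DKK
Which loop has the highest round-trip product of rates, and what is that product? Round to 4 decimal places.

(1) 14.01 × 1.517 × 0.0507 = 1.07754
(2) 1.531 × 0.1277 × 4.802 = 0.93883
Highest is cycle (1) at 1.0775 (>1, arbitrage).

1.0775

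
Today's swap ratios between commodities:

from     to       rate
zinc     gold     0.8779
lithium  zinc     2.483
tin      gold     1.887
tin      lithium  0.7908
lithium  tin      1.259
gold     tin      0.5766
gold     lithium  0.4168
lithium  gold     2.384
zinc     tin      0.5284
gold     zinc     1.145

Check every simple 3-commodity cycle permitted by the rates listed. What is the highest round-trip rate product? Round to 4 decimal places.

1.1417

zinc→tin→gold→zinc: 0.5284 × 1.887 × 1.145 = 1.14167
lithium→gold→tin→lithium: 2.384 × 0.5766 × 0.7908 = 1.08705
zinc→tin→lithium→zinc: 0.5284 × 0.7908 × 2.483 = 1.03754
lithium→tin→gold→lithium: 1.259 × 1.887 × 0.4168 = 0.99021
zinc→gold→lithium→zinc: 0.8779 × 0.4168 × 2.483 = 0.90855
Maximum is zinc→tin→gold→zinc at 1.1417; arbitrage exists.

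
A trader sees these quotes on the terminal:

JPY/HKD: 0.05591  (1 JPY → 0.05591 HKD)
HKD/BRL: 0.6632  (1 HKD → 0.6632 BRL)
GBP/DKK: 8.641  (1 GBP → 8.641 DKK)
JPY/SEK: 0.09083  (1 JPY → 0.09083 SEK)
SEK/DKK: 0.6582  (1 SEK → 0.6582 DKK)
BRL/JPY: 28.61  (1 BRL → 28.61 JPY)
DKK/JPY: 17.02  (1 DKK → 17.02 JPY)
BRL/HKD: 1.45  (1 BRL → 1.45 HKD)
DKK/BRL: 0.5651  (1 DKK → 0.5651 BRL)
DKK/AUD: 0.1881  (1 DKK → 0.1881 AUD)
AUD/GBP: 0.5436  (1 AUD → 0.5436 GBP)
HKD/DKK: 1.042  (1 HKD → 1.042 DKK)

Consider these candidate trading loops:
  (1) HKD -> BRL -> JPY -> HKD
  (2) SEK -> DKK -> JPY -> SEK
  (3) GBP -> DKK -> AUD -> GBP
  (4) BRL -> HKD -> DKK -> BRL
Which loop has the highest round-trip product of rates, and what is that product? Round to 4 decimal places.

1.0608

(1) 0.6632 × 28.61 × 0.05591 = 1.06084
(2) 0.6582 × 17.02 × 0.09083 = 1.01753
(3) 8.641 × 0.1881 × 0.5436 = 0.88355
(4) 1.45 × 1.042 × 0.5651 = 0.85381
Highest is cycle (1) at 1.0608 (>1, arbitrage).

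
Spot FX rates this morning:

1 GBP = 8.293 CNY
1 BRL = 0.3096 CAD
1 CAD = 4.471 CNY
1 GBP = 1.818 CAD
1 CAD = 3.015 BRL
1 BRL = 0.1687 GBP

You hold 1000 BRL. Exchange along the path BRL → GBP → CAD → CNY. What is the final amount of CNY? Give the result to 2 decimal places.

1000 BRL × 0.1687 = 168.7 GBP
168.7 GBP × 1.818 = 306.6966 CAD
306.6966 CAD × 4.471 = 1371.2404986 CNY

1371.24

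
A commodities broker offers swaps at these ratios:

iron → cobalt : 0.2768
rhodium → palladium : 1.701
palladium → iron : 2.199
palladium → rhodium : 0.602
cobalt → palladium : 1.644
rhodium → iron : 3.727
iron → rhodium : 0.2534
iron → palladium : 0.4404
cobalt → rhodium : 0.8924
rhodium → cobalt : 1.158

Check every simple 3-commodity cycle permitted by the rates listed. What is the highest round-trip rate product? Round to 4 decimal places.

cobalt→palladium→rhodium→cobalt: 1.644 × 0.602 × 1.158 = 1.14606
cobalt→palladium→iron→cobalt: 1.644 × 2.199 × 0.2768 = 1.00068
palladium→rhodium→iron→palladium: 0.602 × 3.727 × 0.4404 = 0.98811
palladium→iron→rhodium→palladium: 2.199 × 0.2534 × 1.701 = 0.94784
cobalt→rhodium→iron→cobalt: 0.8924 × 3.727 × 0.2768 = 0.92063
Maximum is cobalt→palladium→rhodium→cobalt at 1.1461; arbitrage exists.

1.1461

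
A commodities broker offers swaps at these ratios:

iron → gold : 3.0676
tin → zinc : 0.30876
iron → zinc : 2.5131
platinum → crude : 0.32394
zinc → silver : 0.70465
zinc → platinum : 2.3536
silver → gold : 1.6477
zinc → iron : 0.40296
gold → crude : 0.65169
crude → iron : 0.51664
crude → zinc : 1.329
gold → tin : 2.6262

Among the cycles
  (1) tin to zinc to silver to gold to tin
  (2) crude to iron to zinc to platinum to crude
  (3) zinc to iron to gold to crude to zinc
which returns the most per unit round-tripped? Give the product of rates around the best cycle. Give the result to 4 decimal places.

(1) 0.30876 × 0.70465 × 1.6477 × 2.6262 = 0.94146
(2) 0.51664 × 2.5131 × 2.3536 × 0.32394 = 0.98991
(3) 0.40296 × 3.0676 × 0.65169 × 1.329 = 1.07060
Highest is cycle (3) at 1.0706 (>1, arbitrage).

1.0706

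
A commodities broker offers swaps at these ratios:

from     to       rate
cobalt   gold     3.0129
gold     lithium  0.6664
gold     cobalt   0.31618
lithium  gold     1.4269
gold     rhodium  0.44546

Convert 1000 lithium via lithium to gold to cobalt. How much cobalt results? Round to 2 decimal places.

451.16

1000 lithium × 1.4269 = 1426.9 gold
1426.9 gold × 0.31618 = 451.157242 cobalt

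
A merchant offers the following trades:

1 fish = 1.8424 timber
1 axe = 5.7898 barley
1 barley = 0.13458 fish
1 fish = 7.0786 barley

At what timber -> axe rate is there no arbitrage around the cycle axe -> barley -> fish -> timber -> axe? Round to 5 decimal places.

Known legs of the cycle: 5.7898 × 0.13458 × 1.8424 = 1.4355820216416
For no arbitrage the full-cycle product must be 1, so the missing rate is 1 / 1.4355820216416 ≈ 0.6965816.

0.69658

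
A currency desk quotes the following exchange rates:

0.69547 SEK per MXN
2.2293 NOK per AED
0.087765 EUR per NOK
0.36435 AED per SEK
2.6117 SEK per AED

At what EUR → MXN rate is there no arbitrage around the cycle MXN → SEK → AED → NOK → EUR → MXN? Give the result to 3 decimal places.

Known legs of the cycle: 0.69547 × 0.36435 × 2.2293 × 0.087765 = 0.04957777679837042025
For no arbitrage the full-cycle product must be 1, so the missing rate is 1 / 0.04957777679837042025 ≈ 20.17033.

20.170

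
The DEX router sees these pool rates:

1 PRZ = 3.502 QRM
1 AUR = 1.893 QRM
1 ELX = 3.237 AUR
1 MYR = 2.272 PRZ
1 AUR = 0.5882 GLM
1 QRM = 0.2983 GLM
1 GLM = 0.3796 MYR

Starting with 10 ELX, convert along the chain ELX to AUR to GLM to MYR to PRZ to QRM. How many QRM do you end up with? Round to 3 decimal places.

57.507

10 ELX × 3.237 = 32.37 AUR
32.37 AUR × 0.5882 = 19.040034 GLM
19.040034 GLM × 0.3796 = 7.2275969064 MYR
7.2275969064 MYR × 2.272 = 16.4211001713408 PRZ
16.4211001713408 PRZ × 3.502 = 57.5066928000354816 QRM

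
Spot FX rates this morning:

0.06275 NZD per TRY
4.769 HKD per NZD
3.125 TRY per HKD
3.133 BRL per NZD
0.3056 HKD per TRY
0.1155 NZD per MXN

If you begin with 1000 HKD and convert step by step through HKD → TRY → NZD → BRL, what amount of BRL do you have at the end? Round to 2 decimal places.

614.36

1000 HKD × 3.125 = 3125 TRY
3125 TRY × 0.06275 = 196.09375 NZD
196.09375 NZD × 3.133 = 614.36171875 BRL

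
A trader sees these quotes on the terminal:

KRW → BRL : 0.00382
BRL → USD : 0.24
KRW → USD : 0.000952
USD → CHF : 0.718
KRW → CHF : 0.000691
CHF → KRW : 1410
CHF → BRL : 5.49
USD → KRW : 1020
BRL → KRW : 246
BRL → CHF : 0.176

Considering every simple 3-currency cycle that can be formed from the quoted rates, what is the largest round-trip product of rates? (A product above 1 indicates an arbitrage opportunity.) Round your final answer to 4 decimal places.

0.9638

USD→CHF→KRW→USD: 0.718 × 1410 × 0.000952 = 0.96379
BRL→CHF→KRW→BRL: 0.176 × 1410 × 0.00382 = 0.94797
USD→CHF→BRL→USD: 0.718 × 5.49 × 0.24 = 0.94604
USD→KRW→BRL→USD: 1020 × 0.00382 × 0.24 = 0.93514
BRL→KRW→CHF→BRL: 246 × 0.000691 × 5.49 = 0.93322
Maximum is USD→CHF→KRW→USD at 0.9638; no arbitrage — every cycle loses value.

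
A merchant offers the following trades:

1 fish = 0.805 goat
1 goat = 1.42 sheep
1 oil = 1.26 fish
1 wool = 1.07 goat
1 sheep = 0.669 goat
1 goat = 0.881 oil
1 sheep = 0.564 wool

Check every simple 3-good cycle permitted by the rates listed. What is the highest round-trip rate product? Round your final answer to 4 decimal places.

fish→goat→oil→fish: 0.805 × 0.881 × 1.26 = 0.89360
wool→goat→sheep→wool: 1.07 × 1.42 × 0.564 = 0.85694
Maximum is fish→goat→oil→fish at 0.8936; no arbitrage — every cycle loses value.

0.8936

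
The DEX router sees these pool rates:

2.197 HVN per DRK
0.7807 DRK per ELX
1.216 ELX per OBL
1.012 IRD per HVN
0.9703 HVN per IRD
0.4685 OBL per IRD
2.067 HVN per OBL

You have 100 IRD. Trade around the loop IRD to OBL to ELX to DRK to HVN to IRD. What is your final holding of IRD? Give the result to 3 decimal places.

98.887

100 IRD × 0.4685 = 46.85 OBL
46.85 OBL × 1.216 = 56.9696 ELX
56.9696 ELX × 0.7807 = 44.47616672 DRK
44.47616672 DRK × 2.197 = 97.71413828384 HVN
97.71413828384 HVN × 1.012 = 98.88670794324608 IRD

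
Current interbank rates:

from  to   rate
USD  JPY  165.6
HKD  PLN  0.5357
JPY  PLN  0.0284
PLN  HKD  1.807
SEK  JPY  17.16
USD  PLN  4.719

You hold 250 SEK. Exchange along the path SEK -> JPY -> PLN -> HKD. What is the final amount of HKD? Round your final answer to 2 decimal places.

250 SEK × 17.16 = 4290 JPY
4290 JPY × 0.0284 = 121.836 PLN
121.836 PLN × 1.807 = 220.157652 HKD

220.16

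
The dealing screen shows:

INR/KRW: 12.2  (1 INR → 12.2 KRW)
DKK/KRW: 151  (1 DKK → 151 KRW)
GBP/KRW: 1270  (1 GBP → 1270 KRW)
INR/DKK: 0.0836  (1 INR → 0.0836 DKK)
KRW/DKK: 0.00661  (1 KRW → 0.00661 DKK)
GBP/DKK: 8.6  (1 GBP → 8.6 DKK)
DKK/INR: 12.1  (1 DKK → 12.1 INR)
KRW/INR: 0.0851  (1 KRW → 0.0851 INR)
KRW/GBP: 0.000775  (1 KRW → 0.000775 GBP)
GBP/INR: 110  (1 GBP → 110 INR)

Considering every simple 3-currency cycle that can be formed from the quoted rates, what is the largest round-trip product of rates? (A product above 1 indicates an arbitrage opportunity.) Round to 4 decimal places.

1.0743

INR→DKK→KRW→INR: 0.0836 × 151 × 0.0851 = 1.07427
INR→KRW→GBP→INR: 12.2 × 0.000775 × 110 = 1.04005
DKK→KRW→GBP→DKK: 151 × 0.000775 × 8.6 = 1.00642
INR→KRW→DKK→INR: 12.2 × 0.00661 × 12.1 = 0.97577
Maximum is INR→DKK→KRW→INR at 1.0743; arbitrage exists.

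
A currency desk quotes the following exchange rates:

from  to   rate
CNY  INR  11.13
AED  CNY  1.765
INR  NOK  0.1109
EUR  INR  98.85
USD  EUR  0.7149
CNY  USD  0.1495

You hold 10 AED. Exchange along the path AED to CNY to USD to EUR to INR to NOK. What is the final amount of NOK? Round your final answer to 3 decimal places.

10 AED × 1.765 = 17.65 CNY
17.65 CNY × 0.1495 = 2.638675 USD
2.638675 USD × 0.7149 = 1.8863887575 EUR
1.8863887575 EUR × 98.85 = 186.469528678875 INR
186.469528678875 INR × 0.1109 = 20.6794707304872375 NOK

20.679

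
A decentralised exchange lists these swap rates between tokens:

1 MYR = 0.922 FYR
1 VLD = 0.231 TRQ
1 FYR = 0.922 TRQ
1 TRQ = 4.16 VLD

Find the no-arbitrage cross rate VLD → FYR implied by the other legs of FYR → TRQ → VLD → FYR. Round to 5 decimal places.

Known legs of the cycle: 0.922 × 4.16 = 3.83552
For no arbitrage the full-cycle product must be 1, so the missing rate is 1 / 3.83552 ≈ 0.2607208.

0.26072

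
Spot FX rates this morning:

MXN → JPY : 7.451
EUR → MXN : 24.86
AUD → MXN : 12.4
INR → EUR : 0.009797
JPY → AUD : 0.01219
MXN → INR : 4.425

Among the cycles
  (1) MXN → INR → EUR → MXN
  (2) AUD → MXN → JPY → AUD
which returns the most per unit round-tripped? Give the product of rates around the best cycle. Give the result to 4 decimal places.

1.1263

(1) 4.425 × 0.009797 × 24.86 = 1.07772
(2) 12.4 × 7.451 × 0.01219 = 1.12626
Highest is cycle (2) at 1.1263 (>1, arbitrage).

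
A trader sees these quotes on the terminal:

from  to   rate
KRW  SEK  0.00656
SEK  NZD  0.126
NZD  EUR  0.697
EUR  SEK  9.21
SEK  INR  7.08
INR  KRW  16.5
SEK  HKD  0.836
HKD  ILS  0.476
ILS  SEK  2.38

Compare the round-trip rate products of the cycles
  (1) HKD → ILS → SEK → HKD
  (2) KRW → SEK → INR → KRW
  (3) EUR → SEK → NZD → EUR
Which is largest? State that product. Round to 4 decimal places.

0.9471

(1) 0.476 × 2.38 × 0.836 = 0.94709
(2) 0.00656 × 7.08 × 16.5 = 0.76634
(3) 9.21 × 0.126 × 0.697 = 0.80884
Highest is cycle (1) at 0.9471 (≤1, no arbitrage).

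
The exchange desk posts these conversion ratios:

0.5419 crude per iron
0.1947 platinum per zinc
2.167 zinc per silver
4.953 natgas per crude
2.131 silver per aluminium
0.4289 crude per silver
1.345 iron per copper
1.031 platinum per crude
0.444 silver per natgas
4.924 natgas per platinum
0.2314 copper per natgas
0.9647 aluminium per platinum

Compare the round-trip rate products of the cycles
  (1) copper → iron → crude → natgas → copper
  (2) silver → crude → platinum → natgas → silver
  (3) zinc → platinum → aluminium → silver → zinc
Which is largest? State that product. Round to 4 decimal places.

0.9668

(1) 1.345 × 0.5419 × 4.953 × 0.2314 = 0.83536
(2) 0.4289 × 1.031 × 4.924 × 0.444 = 0.96675
(3) 0.1947 × 0.9647 × 2.131 × 2.167 = 0.86736
Highest is cycle (2) at 0.9668 (≤1, no arbitrage).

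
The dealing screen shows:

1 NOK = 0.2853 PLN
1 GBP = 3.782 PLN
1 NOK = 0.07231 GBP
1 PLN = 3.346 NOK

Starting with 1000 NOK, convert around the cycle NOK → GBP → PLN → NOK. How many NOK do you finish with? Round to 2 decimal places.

915.05

1000 NOK × 0.07231 = 72.31 GBP
72.31 GBP × 3.782 = 273.47642 PLN
273.47642 PLN × 3.346 = 915.05210132 NOK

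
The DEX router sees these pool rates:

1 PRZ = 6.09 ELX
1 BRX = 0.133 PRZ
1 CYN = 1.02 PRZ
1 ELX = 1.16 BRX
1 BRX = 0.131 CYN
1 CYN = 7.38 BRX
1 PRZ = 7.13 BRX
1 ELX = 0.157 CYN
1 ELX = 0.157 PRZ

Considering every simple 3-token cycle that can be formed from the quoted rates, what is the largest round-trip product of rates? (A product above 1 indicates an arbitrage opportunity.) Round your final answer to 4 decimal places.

0.9753

PRZ→ELX→CYN→PRZ: 6.09 × 0.157 × 1.02 = 0.97525
PRZ→BRX→CYN→PRZ: 7.13 × 0.131 × 1.02 = 0.95271
PRZ→ELX→BRX→PRZ: 6.09 × 1.16 × 0.133 = 0.93957
Maximum is PRZ→ELX→CYN→PRZ at 0.9753; no arbitrage — every cycle loses value.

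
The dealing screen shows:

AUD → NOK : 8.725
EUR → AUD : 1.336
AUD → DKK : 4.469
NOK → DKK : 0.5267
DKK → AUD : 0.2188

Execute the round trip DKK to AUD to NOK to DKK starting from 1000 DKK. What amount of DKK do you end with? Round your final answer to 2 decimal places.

1000 DKK × 0.2188 = 218.8 AUD
218.8 AUD × 8.725 = 1909.03 NOK
1909.03 NOK × 0.5267 = 1005.486101 DKK

1005.49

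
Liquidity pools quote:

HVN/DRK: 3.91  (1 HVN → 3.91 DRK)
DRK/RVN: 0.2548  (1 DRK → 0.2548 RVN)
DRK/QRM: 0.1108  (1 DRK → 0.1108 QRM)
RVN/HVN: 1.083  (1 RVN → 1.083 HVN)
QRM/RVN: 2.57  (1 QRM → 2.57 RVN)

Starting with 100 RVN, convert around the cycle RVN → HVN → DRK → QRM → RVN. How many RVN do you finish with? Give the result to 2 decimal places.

100 RVN × 1.083 = 108.3 HVN
108.3 HVN × 3.91 = 423.453 DRK
423.453 DRK × 0.1108 = 46.9185924 QRM
46.9185924 QRM × 2.57 = 120.580782468 RVN

120.58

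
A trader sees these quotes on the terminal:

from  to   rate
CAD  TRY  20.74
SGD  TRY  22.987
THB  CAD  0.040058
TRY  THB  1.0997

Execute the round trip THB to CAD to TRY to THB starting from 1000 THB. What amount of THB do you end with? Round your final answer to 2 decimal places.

913.63

1000 THB × 0.040058 = 40.058 CAD
40.058 CAD × 20.74 = 830.80292 TRY
830.80292 TRY × 1.0997 = 913.633971124 THB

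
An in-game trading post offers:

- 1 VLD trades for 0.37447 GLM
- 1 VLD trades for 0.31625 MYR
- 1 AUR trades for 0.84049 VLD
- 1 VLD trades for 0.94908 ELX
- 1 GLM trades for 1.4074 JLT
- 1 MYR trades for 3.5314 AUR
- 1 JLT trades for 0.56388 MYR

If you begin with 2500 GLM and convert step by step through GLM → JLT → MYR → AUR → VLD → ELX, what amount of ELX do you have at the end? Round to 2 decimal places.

5588.90

2500 GLM × 1.4074 = 3518.5 JLT
3518.5 JLT × 0.56388 = 1984.01178 MYR
1984.01178 MYR × 3.5314 = 7006.339199892 AUR
7006.339199892 AUR × 0.84049 = 5888.75803411722708 VLD
5888.75803411722708 VLD × 0.94908 = 5588.9024750199778770864 ELX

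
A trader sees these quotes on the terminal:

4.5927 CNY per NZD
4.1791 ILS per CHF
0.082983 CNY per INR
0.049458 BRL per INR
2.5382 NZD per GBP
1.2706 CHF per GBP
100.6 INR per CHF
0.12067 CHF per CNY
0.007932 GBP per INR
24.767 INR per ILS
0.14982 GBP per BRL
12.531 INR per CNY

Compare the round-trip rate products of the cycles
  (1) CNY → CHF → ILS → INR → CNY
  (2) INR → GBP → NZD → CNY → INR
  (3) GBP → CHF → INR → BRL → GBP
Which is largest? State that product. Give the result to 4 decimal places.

(1) 0.12067 × 4.1791 × 24.767 × 0.082983 = 1.03644
(2) 0.007932 × 2.5382 × 4.5927 × 12.531 = 1.15868
(3) 1.2706 × 100.6 × 0.049458 × 0.14982 = 0.94714
Highest is cycle (2) at 1.1587 (>1, arbitrage).

1.1587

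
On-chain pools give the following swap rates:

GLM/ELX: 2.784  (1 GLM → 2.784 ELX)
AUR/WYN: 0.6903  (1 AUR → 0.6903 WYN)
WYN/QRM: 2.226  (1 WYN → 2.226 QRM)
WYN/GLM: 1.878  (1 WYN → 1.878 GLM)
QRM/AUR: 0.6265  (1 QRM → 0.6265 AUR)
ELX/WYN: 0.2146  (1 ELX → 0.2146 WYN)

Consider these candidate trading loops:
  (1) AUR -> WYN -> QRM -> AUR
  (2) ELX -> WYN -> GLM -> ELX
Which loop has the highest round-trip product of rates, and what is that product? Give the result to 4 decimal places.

(1) 0.6903 × 2.226 × 0.6265 = 0.96268
(2) 0.2146 × 1.878 × 2.784 = 1.12200
Highest is cycle (2) at 1.1220 (>1, arbitrage).

1.1220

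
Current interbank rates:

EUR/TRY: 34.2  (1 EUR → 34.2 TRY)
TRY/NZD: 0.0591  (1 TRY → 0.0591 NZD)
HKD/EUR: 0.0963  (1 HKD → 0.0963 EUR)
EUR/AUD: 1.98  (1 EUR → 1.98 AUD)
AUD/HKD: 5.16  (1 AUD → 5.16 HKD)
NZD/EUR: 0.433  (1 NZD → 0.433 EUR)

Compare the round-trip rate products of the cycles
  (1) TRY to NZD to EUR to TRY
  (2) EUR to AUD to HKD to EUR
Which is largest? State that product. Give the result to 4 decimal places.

0.9839

(1) 0.0591 × 0.433 × 34.2 = 0.87519
(2) 1.98 × 5.16 × 0.0963 = 0.98388
Highest is cycle (2) at 0.9839 (≤1, no arbitrage).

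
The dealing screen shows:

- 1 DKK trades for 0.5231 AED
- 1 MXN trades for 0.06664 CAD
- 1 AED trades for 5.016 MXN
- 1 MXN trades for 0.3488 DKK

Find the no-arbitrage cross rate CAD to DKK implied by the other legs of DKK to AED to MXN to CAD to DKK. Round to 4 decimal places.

5.7190

Known legs of the cycle: 0.5231 × 5.016 × 0.06664 = 0.174854670144
For no arbitrage the full-cycle product must be 1, so the missing rate is 1 / 0.174854670144 ≈ 5.719035.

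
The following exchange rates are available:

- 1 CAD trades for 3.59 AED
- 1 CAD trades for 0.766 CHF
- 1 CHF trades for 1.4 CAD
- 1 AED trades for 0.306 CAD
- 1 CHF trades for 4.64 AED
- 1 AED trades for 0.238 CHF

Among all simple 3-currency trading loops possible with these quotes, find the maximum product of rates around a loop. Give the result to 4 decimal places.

1.1962

CAD→AED→CHF→CAD: 3.59 × 0.238 × 1.4 = 1.19619
CAD→CHF→AED→CAD: 0.766 × 4.64 × 0.306 = 1.08760
Maximum is CAD→AED→CHF→CAD at 1.1962; arbitrage exists.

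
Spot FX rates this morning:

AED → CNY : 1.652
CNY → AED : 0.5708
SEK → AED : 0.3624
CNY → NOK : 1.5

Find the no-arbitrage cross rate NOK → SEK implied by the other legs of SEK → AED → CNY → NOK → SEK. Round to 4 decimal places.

Known legs of the cycle: 0.3624 × 1.652 × 1.5 = 0.8980272
For no arbitrage the full-cycle product must be 1, so the missing rate is 1 / 0.8980272 ≈ 1.113552.

1.1136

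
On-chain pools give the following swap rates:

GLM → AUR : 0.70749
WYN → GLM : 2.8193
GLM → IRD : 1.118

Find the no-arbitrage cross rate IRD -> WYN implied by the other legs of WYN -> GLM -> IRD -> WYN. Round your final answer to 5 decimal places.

Known legs of the cycle: 2.8193 × 1.118 = 3.1519774
For no arbitrage the full-cycle product must be 1, so the missing rate is 1 / 3.1519774 ≈ 0.3172612.

0.31726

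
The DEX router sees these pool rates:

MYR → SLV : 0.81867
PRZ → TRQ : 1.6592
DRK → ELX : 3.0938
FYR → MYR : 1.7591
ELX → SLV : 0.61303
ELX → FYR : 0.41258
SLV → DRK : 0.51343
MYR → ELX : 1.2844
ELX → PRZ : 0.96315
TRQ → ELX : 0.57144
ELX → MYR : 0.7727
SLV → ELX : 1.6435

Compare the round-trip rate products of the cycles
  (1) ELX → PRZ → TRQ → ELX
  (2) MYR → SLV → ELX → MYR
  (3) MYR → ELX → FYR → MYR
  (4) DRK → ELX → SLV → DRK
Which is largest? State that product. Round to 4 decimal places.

(1) 0.96315 × 1.6592 × 0.57144 = 0.91319
(2) 0.81867 × 1.6435 × 0.7727 = 1.03966
(3) 1.2844 × 0.41258 × 1.7591 = 0.93218
(4) 3.0938 × 0.61303 × 0.51343 = 0.97377
Highest is cycle (2) at 1.0397 (>1, arbitrage).

1.0397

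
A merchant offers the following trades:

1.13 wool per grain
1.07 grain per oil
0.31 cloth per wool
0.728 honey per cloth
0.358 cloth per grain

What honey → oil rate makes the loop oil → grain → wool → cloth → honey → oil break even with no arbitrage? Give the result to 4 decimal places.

3.6648

Known legs of the cycle: 1.07 × 1.13 × 0.31 × 0.728 = 0.272869688
For no arbitrage the full-cycle product must be 1, so the missing rate is 1 / 0.272869688 ≈ 3.664753.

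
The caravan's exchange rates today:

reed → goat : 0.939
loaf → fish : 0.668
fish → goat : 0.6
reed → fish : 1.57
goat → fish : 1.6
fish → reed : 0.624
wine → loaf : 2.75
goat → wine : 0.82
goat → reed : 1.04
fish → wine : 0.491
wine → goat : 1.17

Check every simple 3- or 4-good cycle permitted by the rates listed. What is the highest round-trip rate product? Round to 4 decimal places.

fish→goat→reed→fish: 0.6 × 1.04 × 1.57 = 0.97968
fish→wine→goat→reed→fish: 0.491 × 1.17 × 1.04 × 1.57 = 0.93799
fish→reed→goat→fish: 0.624 × 0.939 × 1.6 = 0.93750
fish→wine→goat→fish: 0.491 × 1.17 × 1.6 = 0.91915
fish→goat→wine→loaf→fish: 0.6 × 0.82 × 2.75 × 0.668 = 0.90380
fish→wine→loaf→fish: 0.491 × 2.75 × 0.668 = 0.90197
Maximum is fish→goat→reed→fish at 0.9797; no arbitrage — every cycle loses value.

0.9797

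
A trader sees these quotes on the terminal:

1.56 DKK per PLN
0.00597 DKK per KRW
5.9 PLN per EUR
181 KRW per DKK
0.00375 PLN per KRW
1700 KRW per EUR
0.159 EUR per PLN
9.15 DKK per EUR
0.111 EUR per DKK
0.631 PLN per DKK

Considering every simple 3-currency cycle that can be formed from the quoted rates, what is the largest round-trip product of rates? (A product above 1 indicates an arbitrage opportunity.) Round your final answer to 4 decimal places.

EUR→KRW→DKK→EUR: 1700 × 0.00597 × 0.111 = 1.12654
PLN→DKK→KRW→PLN: 1.56 × 181 × 0.00375 = 1.05885
EUR→PLN→DKK→EUR: 5.9 × 1.56 × 0.111 = 1.02164
EUR→KRW→PLN→EUR: 1700 × 0.00375 × 0.159 = 1.01363
EUR→DKK→PLN→EUR: 9.15 × 0.631 × 0.159 = 0.91801
Maximum is EUR→KRW→DKK→EUR at 1.1265; arbitrage exists.

1.1265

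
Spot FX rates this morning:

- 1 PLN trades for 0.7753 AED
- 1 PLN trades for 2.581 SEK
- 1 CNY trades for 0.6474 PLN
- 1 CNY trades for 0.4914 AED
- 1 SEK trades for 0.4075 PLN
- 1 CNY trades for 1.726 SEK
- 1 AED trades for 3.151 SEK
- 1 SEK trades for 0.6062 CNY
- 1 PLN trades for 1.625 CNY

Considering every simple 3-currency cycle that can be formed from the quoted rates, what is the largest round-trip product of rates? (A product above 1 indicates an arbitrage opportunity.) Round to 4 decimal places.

SEK→PLN→CNY→SEK: 0.4075 × 1.625 × 1.726 = 1.14294
SEK→CNY→PLN→SEK: 0.6062 × 0.6474 × 2.581 = 1.01292
AED→SEK→PLN→AED: 3.151 × 0.4075 × 0.7753 = 0.99551
AED→SEK→CNY→AED: 3.151 × 0.6062 × 0.4914 = 0.93864
Maximum is SEK→PLN→CNY→SEK at 1.1429; arbitrage exists.

1.1429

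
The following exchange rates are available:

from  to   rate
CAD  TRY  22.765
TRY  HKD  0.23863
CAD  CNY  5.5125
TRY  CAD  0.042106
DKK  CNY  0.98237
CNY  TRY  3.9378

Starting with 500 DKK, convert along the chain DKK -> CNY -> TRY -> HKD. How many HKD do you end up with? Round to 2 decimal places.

461.56

500 DKK × 0.98237 = 491.185 CNY
491.185 CNY × 3.9378 = 1934.188293 TRY
1934.188293 TRY × 0.23863 = 461.55535235859 HKD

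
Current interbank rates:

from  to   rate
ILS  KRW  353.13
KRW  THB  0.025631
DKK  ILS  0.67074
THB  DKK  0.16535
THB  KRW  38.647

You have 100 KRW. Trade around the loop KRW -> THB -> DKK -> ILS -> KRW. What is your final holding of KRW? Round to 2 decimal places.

100.38

100 KRW × 0.025631 = 2.5631 THB
2.5631 THB × 0.16535 = 0.423808585 DKK
0.423808585 DKK × 0.67074 = 0.2842653703029 ILS
0.2842653703029 ILS × 353.13 = 100.382630215063077 KRW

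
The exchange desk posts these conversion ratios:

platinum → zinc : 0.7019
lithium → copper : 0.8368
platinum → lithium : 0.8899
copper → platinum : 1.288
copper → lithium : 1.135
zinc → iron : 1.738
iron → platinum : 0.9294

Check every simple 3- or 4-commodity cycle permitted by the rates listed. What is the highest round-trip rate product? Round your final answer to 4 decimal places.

1.1338

iron→platinum→zinc→iron: 0.9294 × 0.7019 × 1.738 = 1.13378
copper→platinum→lithium→copper: 1.288 × 0.8899 × 0.8368 = 0.95913
Maximum is iron→platinum→zinc→iron at 1.1338; arbitrage exists.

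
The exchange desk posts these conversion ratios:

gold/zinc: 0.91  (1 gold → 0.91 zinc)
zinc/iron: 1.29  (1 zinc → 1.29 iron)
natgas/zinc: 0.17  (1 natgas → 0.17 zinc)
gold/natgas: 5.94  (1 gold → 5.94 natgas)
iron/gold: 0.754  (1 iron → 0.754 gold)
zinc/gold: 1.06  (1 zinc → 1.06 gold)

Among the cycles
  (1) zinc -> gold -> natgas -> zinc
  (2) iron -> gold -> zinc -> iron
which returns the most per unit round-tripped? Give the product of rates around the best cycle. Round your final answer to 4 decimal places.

1.0704

(1) 1.06 × 5.94 × 0.17 = 1.07039
(2) 0.754 × 0.91 × 1.29 = 0.88512
Highest is cycle (1) at 1.0704 (>1, arbitrage).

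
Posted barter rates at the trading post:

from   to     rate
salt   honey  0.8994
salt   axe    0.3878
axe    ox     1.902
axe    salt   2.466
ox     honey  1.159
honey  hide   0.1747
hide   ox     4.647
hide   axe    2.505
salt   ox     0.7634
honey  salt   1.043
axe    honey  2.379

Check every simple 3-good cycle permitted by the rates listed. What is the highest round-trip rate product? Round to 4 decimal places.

honey→hide→axe→honey: 0.1747 × 2.505 × 2.379 = 1.04111
honey→salt→axe→honey: 1.043 × 0.3878 × 2.379 = 0.96225
honey→hide→ox→honey: 0.1747 × 4.647 × 1.159 = 0.94091
honey→salt→ox→honey: 1.043 × 0.7634 × 1.159 = 0.92283
Maximum is honey→hide→axe→honey at 1.0411; arbitrage exists.

1.0411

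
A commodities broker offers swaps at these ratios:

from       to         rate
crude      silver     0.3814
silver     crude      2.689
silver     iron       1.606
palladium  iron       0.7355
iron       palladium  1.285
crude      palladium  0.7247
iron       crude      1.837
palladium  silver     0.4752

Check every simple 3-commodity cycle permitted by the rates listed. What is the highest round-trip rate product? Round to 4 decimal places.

silver→iron→crude→silver: 1.606 × 1.837 × 0.3814 = 1.12521
palladium→silver→iron→palladium: 0.4752 × 1.606 × 1.285 = 0.98067
palladium→iron→crude→palladium: 0.7355 × 1.837 × 0.7247 = 0.97915
palladium→silver→crude→palladium: 0.4752 × 2.689 × 0.7247 = 0.92603
Maximum is silver→iron→crude→silver at 1.1252; arbitrage exists.

1.1252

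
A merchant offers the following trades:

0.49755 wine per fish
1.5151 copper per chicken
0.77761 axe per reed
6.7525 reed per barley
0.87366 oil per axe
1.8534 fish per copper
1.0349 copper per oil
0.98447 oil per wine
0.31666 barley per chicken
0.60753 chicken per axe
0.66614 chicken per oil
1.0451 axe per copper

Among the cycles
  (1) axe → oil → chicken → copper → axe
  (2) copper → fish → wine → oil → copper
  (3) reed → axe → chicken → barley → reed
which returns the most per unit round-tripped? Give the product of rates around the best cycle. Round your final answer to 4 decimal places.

1.0102

(1) 0.87366 × 0.66614 × 1.5151 × 1.0451 = 0.92152
(2) 1.8534 × 0.49755 × 0.98447 × 1.0349 = 0.93952
(3) 0.77761 × 0.60753 × 0.31666 × 6.7525 = 1.01015
Highest is cycle (3) at 1.0102 (>1, arbitrage).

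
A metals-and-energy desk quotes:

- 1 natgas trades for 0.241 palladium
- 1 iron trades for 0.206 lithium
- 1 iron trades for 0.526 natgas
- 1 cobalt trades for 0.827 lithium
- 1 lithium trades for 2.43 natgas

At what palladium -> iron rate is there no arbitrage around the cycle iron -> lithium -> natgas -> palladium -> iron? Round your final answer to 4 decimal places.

8.2891

Known legs of the cycle: 0.206 × 2.43 × 0.241 = 0.12063978
For no arbitrage the full-cycle product must be 1, so the missing rate is 1 / 0.12063978 ≈ 8.289140.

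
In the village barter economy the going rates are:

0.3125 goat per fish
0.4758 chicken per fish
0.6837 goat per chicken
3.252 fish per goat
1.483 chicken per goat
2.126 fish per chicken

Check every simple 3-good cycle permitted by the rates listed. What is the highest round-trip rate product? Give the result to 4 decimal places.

fish→chicken→goat→fish: 0.4758 × 0.6837 × 3.252 = 1.05789
fish→goat→chicken→fish: 0.3125 × 1.483 × 2.126 = 0.98527
Maximum is fish→chicken→goat→fish at 1.0579; arbitrage exists.

1.0579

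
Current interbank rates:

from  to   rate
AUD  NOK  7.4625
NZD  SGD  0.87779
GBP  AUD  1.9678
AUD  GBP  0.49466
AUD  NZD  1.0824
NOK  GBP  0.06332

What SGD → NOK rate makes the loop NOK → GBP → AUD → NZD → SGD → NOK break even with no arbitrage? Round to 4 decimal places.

Known legs of the cycle: 0.06332 × 1.9678 × 1.0824 × 0.87779 = 0.118385980373006016
For no arbitrage the full-cycle product must be 1, so the missing rate is 1 / 0.118385980373006016 ≈ 8.446946.

8.4469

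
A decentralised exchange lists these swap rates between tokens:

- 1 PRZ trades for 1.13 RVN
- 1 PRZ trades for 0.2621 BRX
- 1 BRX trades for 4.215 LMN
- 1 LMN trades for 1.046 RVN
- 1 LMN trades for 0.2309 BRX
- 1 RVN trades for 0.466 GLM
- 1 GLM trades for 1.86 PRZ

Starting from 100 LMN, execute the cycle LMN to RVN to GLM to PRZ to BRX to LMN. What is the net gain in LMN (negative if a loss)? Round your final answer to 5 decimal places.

0.16019

100 LMN × 1.046 = 104.6 RVN
104.6 RVN × 0.466 = 48.7436 GLM
48.7436 GLM × 1.86 = 90.663096 PRZ
90.663096 PRZ × 0.2621 = 23.7627974616 BRX
23.7627974616 BRX × 4.215 = 100.160191300644 LMN
Net change: 100.160191300644 − 100 = 0.160191300644 LMN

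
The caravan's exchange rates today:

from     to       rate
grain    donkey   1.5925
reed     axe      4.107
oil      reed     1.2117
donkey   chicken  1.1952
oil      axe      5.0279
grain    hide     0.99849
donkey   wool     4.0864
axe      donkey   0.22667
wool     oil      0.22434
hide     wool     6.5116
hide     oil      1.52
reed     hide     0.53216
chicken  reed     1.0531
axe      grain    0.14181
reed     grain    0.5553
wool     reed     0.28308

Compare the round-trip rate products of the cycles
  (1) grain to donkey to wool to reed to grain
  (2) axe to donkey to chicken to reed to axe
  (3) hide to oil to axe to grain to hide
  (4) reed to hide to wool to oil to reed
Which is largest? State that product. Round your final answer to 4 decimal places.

1.1717

(1) 1.5925 × 4.0864 × 0.28308 × 0.5553 = 1.02296
(2) 0.22667 × 1.1952 × 1.0531 × 4.107 = 1.17173
(3) 1.52 × 5.0279 × 0.14181 × 0.99849 = 1.08213
(4) 0.53216 × 6.5116 × 0.22434 × 1.2117 = 0.94196
Highest is cycle (2) at 1.1717 (>1, arbitrage).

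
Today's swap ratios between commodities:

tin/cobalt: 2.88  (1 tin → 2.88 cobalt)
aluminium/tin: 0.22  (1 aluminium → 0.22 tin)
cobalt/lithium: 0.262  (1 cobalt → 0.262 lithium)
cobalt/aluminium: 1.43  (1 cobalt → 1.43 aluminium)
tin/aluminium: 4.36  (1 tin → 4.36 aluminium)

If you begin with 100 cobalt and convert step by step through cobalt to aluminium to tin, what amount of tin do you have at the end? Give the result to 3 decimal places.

100 cobalt × 1.43 = 143 aluminium
143 aluminium × 0.22 = 31.46 tin

31.460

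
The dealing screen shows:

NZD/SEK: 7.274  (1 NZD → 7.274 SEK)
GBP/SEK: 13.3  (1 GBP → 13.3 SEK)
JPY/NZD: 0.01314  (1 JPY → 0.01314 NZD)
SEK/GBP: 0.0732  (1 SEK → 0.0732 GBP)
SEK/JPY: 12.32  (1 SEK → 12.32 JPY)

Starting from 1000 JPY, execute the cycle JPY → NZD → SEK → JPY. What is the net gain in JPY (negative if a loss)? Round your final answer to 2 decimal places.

1000 JPY × 0.01314 = 13.14 NZD
13.14 NZD × 7.274 = 95.58036 SEK
95.58036 SEK × 12.32 = 1177.5500352 JPY
Net change: 1177.5500352 − 1000 = 177.5500352 JPY

177.55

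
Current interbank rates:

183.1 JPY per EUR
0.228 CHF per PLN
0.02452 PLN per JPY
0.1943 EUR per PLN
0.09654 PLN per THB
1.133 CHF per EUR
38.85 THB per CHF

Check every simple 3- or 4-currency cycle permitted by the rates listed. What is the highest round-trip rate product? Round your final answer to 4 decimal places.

0.8723

JPY→PLN→EUR→JPY: 0.02452 × 0.1943 × 183.1 = 0.87233
CHF→THB→PLN→CHF: 38.85 × 0.09654 × 0.228 = 0.85513
CHF→THB→PLN→EUR→CHF: 38.85 × 0.09654 × 0.1943 × 1.133 = 0.82566
Maximum is JPY→PLN→EUR→JPY at 0.8723; no arbitrage — every cycle loses value.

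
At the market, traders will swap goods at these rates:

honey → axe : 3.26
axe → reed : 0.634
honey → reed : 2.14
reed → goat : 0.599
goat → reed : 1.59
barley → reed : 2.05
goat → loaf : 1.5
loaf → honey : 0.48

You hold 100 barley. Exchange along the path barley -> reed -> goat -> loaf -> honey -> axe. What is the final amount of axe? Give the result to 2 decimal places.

100 barley × 2.05 = 205 reed
205 reed × 0.599 = 122.795 goat
122.795 goat × 1.5 = 184.1925 loaf
184.1925 loaf × 0.48 = 88.4124 honey
88.4124 honey × 3.26 = 288.224424 axe

288.22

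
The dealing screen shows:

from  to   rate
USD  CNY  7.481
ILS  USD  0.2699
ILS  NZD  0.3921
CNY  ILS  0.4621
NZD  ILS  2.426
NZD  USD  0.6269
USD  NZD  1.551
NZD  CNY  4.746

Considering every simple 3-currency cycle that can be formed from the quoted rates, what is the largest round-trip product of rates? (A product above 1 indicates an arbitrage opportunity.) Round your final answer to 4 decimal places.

NZD→ILS→USD→NZD: 2.426 × 0.2699 × 1.551 = 1.01556
ILS→USD→CNY→ILS: 0.2699 × 7.481 × 0.4621 = 0.93304
NZD→CNY→ILS→NZD: 4.746 × 0.4621 × 0.3921 = 0.85992
Maximum is NZD→ILS→USD→NZD at 1.0156; arbitrage exists.

1.0156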